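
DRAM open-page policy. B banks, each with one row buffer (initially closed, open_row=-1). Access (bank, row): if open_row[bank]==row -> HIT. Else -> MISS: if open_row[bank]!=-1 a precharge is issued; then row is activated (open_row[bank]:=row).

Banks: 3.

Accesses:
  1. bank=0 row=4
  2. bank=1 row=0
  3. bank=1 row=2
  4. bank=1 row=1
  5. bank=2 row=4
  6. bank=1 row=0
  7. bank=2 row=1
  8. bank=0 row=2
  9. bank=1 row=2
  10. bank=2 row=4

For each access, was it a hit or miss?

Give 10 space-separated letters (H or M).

Answer: M M M M M M M M M M

Derivation:
Acc 1: bank0 row4 -> MISS (open row4); precharges=0
Acc 2: bank1 row0 -> MISS (open row0); precharges=0
Acc 3: bank1 row2 -> MISS (open row2); precharges=1
Acc 4: bank1 row1 -> MISS (open row1); precharges=2
Acc 5: bank2 row4 -> MISS (open row4); precharges=2
Acc 6: bank1 row0 -> MISS (open row0); precharges=3
Acc 7: bank2 row1 -> MISS (open row1); precharges=4
Acc 8: bank0 row2 -> MISS (open row2); precharges=5
Acc 9: bank1 row2 -> MISS (open row2); precharges=6
Acc 10: bank2 row4 -> MISS (open row4); precharges=7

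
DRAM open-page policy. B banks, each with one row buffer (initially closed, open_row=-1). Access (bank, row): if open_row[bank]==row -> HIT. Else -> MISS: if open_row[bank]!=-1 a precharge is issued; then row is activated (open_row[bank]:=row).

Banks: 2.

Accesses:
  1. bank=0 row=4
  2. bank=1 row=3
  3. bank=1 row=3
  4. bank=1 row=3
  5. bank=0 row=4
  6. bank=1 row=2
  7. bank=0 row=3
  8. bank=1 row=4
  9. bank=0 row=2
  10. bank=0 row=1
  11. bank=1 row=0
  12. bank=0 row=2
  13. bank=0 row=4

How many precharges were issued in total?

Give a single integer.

Acc 1: bank0 row4 -> MISS (open row4); precharges=0
Acc 2: bank1 row3 -> MISS (open row3); precharges=0
Acc 3: bank1 row3 -> HIT
Acc 4: bank1 row3 -> HIT
Acc 5: bank0 row4 -> HIT
Acc 6: bank1 row2 -> MISS (open row2); precharges=1
Acc 7: bank0 row3 -> MISS (open row3); precharges=2
Acc 8: bank1 row4 -> MISS (open row4); precharges=3
Acc 9: bank0 row2 -> MISS (open row2); precharges=4
Acc 10: bank0 row1 -> MISS (open row1); precharges=5
Acc 11: bank1 row0 -> MISS (open row0); precharges=6
Acc 12: bank0 row2 -> MISS (open row2); precharges=7
Acc 13: bank0 row4 -> MISS (open row4); precharges=8

Answer: 8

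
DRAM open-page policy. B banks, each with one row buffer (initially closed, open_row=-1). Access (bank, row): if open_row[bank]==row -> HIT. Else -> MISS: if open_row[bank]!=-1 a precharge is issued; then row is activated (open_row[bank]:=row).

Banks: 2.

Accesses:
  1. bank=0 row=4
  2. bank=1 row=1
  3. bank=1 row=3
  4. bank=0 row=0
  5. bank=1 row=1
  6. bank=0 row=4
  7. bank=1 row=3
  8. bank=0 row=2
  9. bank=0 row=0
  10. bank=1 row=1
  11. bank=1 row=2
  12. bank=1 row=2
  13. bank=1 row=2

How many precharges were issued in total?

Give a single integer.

Acc 1: bank0 row4 -> MISS (open row4); precharges=0
Acc 2: bank1 row1 -> MISS (open row1); precharges=0
Acc 3: bank1 row3 -> MISS (open row3); precharges=1
Acc 4: bank0 row0 -> MISS (open row0); precharges=2
Acc 5: bank1 row1 -> MISS (open row1); precharges=3
Acc 6: bank0 row4 -> MISS (open row4); precharges=4
Acc 7: bank1 row3 -> MISS (open row3); precharges=5
Acc 8: bank0 row2 -> MISS (open row2); precharges=6
Acc 9: bank0 row0 -> MISS (open row0); precharges=7
Acc 10: bank1 row1 -> MISS (open row1); precharges=8
Acc 11: bank1 row2 -> MISS (open row2); precharges=9
Acc 12: bank1 row2 -> HIT
Acc 13: bank1 row2 -> HIT

Answer: 9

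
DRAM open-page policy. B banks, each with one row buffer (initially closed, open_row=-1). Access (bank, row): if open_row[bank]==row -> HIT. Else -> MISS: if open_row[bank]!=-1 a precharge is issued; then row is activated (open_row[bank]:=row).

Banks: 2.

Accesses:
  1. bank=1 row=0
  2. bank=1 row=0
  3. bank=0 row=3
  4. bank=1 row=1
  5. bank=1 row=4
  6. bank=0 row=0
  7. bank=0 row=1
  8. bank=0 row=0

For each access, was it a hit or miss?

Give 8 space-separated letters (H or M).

Answer: M H M M M M M M

Derivation:
Acc 1: bank1 row0 -> MISS (open row0); precharges=0
Acc 2: bank1 row0 -> HIT
Acc 3: bank0 row3 -> MISS (open row3); precharges=0
Acc 4: bank1 row1 -> MISS (open row1); precharges=1
Acc 5: bank1 row4 -> MISS (open row4); precharges=2
Acc 6: bank0 row0 -> MISS (open row0); precharges=3
Acc 7: bank0 row1 -> MISS (open row1); precharges=4
Acc 8: bank0 row0 -> MISS (open row0); precharges=5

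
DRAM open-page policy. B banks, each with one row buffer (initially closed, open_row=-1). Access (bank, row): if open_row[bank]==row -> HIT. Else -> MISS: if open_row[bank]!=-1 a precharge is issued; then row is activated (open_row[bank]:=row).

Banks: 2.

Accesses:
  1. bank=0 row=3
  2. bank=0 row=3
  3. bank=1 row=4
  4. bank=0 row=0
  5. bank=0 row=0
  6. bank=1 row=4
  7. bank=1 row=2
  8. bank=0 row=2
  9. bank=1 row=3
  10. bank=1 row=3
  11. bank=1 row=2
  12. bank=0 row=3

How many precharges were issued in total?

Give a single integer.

Acc 1: bank0 row3 -> MISS (open row3); precharges=0
Acc 2: bank0 row3 -> HIT
Acc 3: bank1 row4 -> MISS (open row4); precharges=0
Acc 4: bank0 row0 -> MISS (open row0); precharges=1
Acc 5: bank0 row0 -> HIT
Acc 6: bank1 row4 -> HIT
Acc 7: bank1 row2 -> MISS (open row2); precharges=2
Acc 8: bank0 row2 -> MISS (open row2); precharges=3
Acc 9: bank1 row3 -> MISS (open row3); precharges=4
Acc 10: bank1 row3 -> HIT
Acc 11: bank1 row2 -> MISS (open row2); precharges=5
Acc 12: bank0 row3 -> MISS (open row3); precharges=6

Answer: 6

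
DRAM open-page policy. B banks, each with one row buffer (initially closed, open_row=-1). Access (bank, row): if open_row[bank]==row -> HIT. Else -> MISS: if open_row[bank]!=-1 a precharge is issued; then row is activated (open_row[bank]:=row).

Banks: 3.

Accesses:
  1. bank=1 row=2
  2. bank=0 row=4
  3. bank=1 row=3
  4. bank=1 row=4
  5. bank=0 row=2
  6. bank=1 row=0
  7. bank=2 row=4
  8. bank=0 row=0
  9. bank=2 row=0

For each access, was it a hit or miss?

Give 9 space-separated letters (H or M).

Acc 1: bank1 row2 -> MISS (open row2); precharges=0
Acc 2: bank0 row4 -> MISS (open row4); precharges=0
Acc 3: bank1 row3 -> MISS (open row3); precharges=1
Acc 4: bank1 row4 -> MISS (open row4); precharges=2
Acc 5: bank0 row2 -> MISS (open row2); precharges=3
Acc 6: bank1 row0 -> MISS (open row0); precharges=4
Acc 7: bank2 row4 -> MISS (open row4); precharges=4
Acc 8: bank0 row0 -> MISS (open row0); precharges=5
Acc 9: bank2 row0 -> MISS (open row0); precharges=6

Answer: M M M M M M M M M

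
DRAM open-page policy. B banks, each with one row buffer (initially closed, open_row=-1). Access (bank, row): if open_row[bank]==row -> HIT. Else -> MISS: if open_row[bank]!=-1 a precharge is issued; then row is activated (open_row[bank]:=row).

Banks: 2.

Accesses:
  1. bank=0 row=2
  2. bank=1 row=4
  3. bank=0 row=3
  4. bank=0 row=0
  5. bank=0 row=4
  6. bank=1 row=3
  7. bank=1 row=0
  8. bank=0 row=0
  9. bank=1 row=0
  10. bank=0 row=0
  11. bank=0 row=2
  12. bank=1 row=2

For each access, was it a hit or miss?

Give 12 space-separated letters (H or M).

Answer: M M M M M M M M H H M M

Derivation:
Acc 1: bank0 row2 -> MISS (open row2); precharges=0
Acc 2: bank1 row4 -> MISS (open row4); precharges=0
Acc 3: bank0 row3 -> MISS (open row3); precharges=1
Acc 4: bank0 row0 -> MISS (open row0); precharges=2
Acc 5: bank0 row4 -> MISS (open row4); precharges=3
Acc 6: bank1 row3 -> MISS (open row3); precharges=4
Acc 7: bank1 row0 -> MISS (open row0); precharges=5
Acc 8: bank0 row0 -> MISS (open row0); precharges=6
Acc 9: bank1 row0 -> HIT
Acc 10: bank0 row0 -> HIT
Acc 11: bank0 row2 -> MISS (open row2); precharges=7
Acc 12: bank1 row2 -> MISS (open row2); precharges=8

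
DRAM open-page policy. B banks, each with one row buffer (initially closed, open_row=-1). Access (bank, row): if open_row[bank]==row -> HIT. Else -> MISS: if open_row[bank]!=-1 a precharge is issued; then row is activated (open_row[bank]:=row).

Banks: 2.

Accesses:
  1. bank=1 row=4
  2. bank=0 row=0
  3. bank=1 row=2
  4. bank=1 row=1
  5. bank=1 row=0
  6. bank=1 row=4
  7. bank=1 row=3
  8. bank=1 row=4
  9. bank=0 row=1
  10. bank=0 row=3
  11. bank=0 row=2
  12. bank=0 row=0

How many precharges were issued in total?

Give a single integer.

Answer: 10

Derivation:
Acc 1: bank1 row4 -> MISS (open row4); precharges=0
Acc 2: bank0 row0 -> MISS (open row0); precharges=0
Acc 3: bank1 row2 -> MISS (open row2); precharges=1
Acc 4: bank1 row1 -> MISS (open row1); precharges=2
Acc 5: bank1 row0 -> MISS (open row0); precharges=3
Acc 6: bank1 row4 -> MISS (open row4); precharges=4
Acc 7: bank1 row3 -> MISS (open row3); precharges=5
Acc 8: bank1 row4 -> MISS (open row4); precharges=6
Acc 9: bank0 row1 -> MISS (open row1); precharges=7
Acc 10: bank0 row3 -> MISS (open row3); precharges=8
Acc 11: bank0 row2 -> MISS (open row2); precharges=9
Acc 12: bank0 row0 -> MISS (open row0); precharges=10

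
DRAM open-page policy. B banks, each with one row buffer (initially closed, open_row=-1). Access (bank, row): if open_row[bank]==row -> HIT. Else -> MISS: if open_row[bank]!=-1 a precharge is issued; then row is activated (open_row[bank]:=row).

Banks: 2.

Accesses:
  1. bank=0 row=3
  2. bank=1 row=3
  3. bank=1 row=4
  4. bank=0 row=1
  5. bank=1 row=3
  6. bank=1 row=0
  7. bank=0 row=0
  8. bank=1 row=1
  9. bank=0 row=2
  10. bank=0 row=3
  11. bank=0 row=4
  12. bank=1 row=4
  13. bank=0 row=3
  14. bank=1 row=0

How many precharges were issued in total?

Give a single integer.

Acc 1: bank0 row3 -> MISS (open row3); precharges=0
Acc 2: bank1 row3 -> MISS (open row3); precharges=0
Acc 3: bank1 row4 -> MISS (open row4); precharges=1
Acc 4: bank0 row1 -> MISS (open row1); precharges=2
Acc 5: bank1 row3 -> MISS (open row3); precharges=3
Acc 6: bank1 row0 -> MISS (open row0); precharges=4
Acc 7: bank0 row0 -> MISS (open row0); precharges=5
Acc 8: bank1 row1 -> MISS (open row1); precharges=6
Acc 9: bank0 row2 -> MISS (open row2); precharges=7
Acc 10: bank0 row3 -> MISS (open row3); precharges=8
Acc 11: bank0 row4 -> MISS (open row4); precharges=9
Acc 12: bank1 row4 -> MISS (open row4); precharges=10
Acc 13: bank0 row3 -> MISS (open row3); precharges=11
Acc 14: bank1 row0 -> MISS (open row0); precharges=12

Answer: 12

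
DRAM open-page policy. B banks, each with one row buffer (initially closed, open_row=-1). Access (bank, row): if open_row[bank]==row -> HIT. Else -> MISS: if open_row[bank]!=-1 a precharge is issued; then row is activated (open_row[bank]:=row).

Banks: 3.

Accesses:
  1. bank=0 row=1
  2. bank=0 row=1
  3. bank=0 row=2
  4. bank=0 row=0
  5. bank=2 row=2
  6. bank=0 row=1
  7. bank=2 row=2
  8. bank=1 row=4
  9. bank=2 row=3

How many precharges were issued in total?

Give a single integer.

Acc 1: bank0 row1 -> MISS (open row1); precharges=0
Acc 2: bank0 row1 -> HIT
Acc 3: bank0 row2 -> MISS (open row2); precharges=1
Acc 4: bank0 row0 -> MISS (open row0); precharges=2
Acc 5: bank2 row2 -> MISS (open row2); precharges=2
Acc 6: bank0 row1 -> MISS (open row1); precharges=3
Acc 7: bank2 row2 -> HIT
Acc 8: bank1 row4 -> MISS (open row4); precharges=3
Acc 9: bank2 row3 -> MISS (open row3); precharges=4

Answer: 4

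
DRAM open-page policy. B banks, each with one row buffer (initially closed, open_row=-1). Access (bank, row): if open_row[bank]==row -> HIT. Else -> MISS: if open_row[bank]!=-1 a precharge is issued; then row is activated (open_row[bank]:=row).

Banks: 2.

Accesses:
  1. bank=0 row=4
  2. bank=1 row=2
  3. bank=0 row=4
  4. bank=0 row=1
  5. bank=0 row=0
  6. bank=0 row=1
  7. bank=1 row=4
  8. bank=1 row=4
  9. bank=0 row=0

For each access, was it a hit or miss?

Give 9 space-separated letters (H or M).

Answer: M M H M M M M H M

Derivation:
Acc 1: bank0 row4 -> MISS (open row4); precharges=0
Acc 2: bank1 row2 -> MISS (open row2); precharges=0
Acc 3: bank0 row4 -> HIT
Acc 4: bank0 row1 -> MISS (open row1); precharges=1
Acc 5: bank0 row0 -> MISS (open row0); precharges=2
Acc 6: bank0 row1 -> MISS (open row1); precharges=3
Acc 7: bank1 row4 -> MISS (open row4); precharges=4
Acc 8: bank1 row4 -> HIT
Acc 9: bank0 row0 -> MISS (open row0); precharges=5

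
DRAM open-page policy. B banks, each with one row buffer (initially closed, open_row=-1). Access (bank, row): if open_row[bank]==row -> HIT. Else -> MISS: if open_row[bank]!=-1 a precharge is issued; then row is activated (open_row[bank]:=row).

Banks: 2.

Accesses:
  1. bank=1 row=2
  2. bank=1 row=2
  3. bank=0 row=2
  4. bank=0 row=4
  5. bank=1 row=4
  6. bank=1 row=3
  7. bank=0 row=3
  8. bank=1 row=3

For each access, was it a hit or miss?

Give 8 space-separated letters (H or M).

Acc 1: bank1 row2 -> MISS (open row2); precharges=0
Acc 2: bank1 row2 -> HIT
Acc 3: bank0 row2 -> MISS (open row2); precharges=0
Acc 4: bank0 row4 -> MISS (open row4); precharges=1
Acc 5: bank1 row4 -> MISS (open row4); precharges=2
Acc 6: bank1 row3 -> MISS (open row3); precharges=3
Acc 7: bank0 row3 -> MISS (open row3); precharges=4
Acc 8: bank1 row3 -> HIT

Answer: M H M M M M M H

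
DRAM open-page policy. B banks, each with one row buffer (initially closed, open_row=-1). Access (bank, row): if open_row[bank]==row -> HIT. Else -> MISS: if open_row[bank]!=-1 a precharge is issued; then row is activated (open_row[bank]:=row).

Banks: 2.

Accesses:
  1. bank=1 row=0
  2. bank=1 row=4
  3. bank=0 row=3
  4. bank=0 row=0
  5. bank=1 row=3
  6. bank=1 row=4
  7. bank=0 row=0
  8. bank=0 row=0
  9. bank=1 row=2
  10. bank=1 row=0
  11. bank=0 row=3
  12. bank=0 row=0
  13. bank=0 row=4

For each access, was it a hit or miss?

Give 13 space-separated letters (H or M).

Acc 1: bank1 row0 -> MISS (open row0); precharges=0
Acc 2: bank1 row4 -> MISS (open row4); precharges=1
Acc 3: bank0 row3 -> MISS (open row3); precharges=1
Acc 4: bank0 row0 -> MISS (open row0); precharges=2
Acc 5: bank1 row3 -> MISS (open row3); precharges=3
Acc 6: bank1 row4 -> MISS (open row4); precharges=4
Acc 7: bank0 row0 -> HIT
Acc 8: bank0 row0 -> HIT
Acc 9: bank1 row2 -> MISS (open row2); precharges=5
Acc 10: bank1 row0 -> MISS (open row0); precharges=6
Acc 11: bank0 row3 -> MISS (open row3); precharges=7
Acc 12: bank0 row0 -> MISS (open row0); precharges=8
Acc 13: bank0 row4 -> MISS (open row4); precharges=9

Answer: M M M M M M H H M M M M M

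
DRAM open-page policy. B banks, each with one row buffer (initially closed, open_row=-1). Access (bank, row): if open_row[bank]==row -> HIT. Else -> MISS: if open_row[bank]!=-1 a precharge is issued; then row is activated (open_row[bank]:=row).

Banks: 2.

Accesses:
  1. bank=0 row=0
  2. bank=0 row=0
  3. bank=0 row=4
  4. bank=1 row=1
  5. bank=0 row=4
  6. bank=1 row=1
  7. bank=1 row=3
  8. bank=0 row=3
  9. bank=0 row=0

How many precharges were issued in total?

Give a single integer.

Acc 1: bank0 row0 -> MISS (open row0); precharges=0
Acc 2: bank0 row0 -> HIT
Acc 3: bank0 row4 -> MISS (open row4); precharges=1
Acc 4: bank1 row1 -> MISS (open row1); precharges=1
Acc 5: bank0 row4 -> HIT
Acc 6: bank1 row1 -> HIT
Acc 7: bank1 row3 -> MISS (open row3); precharges=2
Acc 8: bank0 row3 -> MISS (open row3); precharges=3
Acc 9: bank0 row0 -> MISS (open row0); precharges=4

Answer: 4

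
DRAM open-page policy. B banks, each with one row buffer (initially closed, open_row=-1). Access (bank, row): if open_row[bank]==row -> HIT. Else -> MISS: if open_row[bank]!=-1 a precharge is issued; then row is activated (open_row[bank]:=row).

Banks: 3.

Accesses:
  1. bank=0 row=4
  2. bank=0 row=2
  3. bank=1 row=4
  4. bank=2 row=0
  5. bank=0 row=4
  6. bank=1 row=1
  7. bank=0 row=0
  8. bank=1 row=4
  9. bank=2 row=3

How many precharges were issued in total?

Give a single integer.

Acc 1: bank0 row4 -> MISS (open row4); precharges=0
Acc 2: bank0 row2 -> MISS (open row2); precharges=1
Acc 3: bank1 row4 -> MISS (open row4); precharges=1
Acc 4: bank2 row0 -> MISS (open row0); precharges=1
Acc 5: bank0 row4 -> MISS (open row4); precharges=2
Acc 6: bank1 row1 -> MISS (open row1); precharges=3
Acc 7: bank0 row0 -> MISS (open row0); precharges=4
Acc 8: bank1 row4 -> MISS (open row4); precharges=5
Acc 9: bank2 row3 -> MISS (open row3); precharges=6

Answer: 6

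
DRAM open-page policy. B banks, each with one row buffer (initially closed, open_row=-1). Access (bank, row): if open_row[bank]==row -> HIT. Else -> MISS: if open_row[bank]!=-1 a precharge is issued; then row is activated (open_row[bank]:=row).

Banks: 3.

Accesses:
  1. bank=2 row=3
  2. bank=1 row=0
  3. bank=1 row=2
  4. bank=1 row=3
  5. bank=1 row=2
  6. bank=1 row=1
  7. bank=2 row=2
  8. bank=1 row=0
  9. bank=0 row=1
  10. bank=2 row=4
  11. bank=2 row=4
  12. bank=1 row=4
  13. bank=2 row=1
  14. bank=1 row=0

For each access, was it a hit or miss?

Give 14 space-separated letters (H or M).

Acc 1: bank2 row3 -> MISS (open row3); precharges=0
Acc 2: bank1 row0 -> MISS (open row0); precharges=0
Acc 3: bank1 row2 -> MISS (open row2); precharges=1
Acc 4: bank1 row3 -> MISS (open row3); precharges=2
Acc 5: bank1 row2 -> MISS (open row2); precharges=3
Acc 6: bank1 row1 -> MISS (open row1); precharges=4
Acc 7: bank2 row2 -> MISS (open row2); precharges=5
Acc 8: bank1 row0 -> MISS (open row0); precharges=6
Acc 9: bank0 row1 -> MISS (open row1); precharges=6
Acc 10: bank2 row4 -> MISS (open row4); precharges=7
Acc 11: bank2 row4 -> HIT
Acc 12: bank1 row4 -> MISS (open row4); precharges=8
Acc 13: bank2 row1 -> MISS (open row1); precharges=9
Acc 14: bank1 row0 -> MISS (open row0); precharges=10

Answer: M M M M M M M M M M H M M M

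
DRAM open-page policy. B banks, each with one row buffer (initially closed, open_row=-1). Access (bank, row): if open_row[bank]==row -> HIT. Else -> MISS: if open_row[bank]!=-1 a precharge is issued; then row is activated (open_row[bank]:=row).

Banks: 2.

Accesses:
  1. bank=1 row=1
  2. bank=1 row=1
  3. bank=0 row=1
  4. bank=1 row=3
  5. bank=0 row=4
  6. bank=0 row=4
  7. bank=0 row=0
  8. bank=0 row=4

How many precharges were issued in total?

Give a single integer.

Answer: 4

Derivation:
Acc 1: bank1 row1 -> MISS (open row1); precharges=0
Acc 2: bank1 row1 -> HIT
Acc 3: bank0 row1 -> MISS (open row1); precharges=0
Acc 4: bank1 row3 -> MISS (open row3); precharges=1
Acc 5: bank0 row4 -> MISS (open row4); precharges=2
Acc 6: bank0 row4 -> HIT
Acc 7: bank0 row0 -> MISS (open row0); precharges=3
Acc 8: bank0 row4 -> MISS (open row4); precharges=4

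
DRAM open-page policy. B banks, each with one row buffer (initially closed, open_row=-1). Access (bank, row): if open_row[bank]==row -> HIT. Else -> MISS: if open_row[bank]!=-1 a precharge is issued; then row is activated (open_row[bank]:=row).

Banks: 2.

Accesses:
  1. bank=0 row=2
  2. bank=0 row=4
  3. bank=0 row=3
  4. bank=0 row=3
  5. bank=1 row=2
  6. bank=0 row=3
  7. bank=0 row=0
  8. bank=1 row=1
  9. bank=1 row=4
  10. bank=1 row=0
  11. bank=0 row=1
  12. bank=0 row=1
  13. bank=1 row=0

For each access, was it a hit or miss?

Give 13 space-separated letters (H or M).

Acc 1: bank0 row2 -> MISS (open row2); precharges=0
Acc 2: bank0 row4 -> MISS (open row4); precharges=1
Acc 3: bank0 row3 -> MISS (open row3); precharges=2
Acc 4: bank0 row3 -> HIT
Acc 5: bank1 row2 -> MISS (open row2); precharges=2
Acc 6: bank0 row3 -> HIT
Acc 7: bank0 row0 -> MISS (open row0); precharges=3
Acc 8: bank1 row1 -> MISS (open row1); precharges=4
Acc 9: bank1 row4 -> MISS (open row4); precharges=5
Acc 10: bank1 row0 -> MISS (open row0); precharges=6
Acc 11: bank0 row1 -> MISS (open row1); precharges=7
Acc 12: bank0 row1 -> HIT
Acc 13: bank1 row0 -> HIT

Answer: M M M H M H M M M M M H H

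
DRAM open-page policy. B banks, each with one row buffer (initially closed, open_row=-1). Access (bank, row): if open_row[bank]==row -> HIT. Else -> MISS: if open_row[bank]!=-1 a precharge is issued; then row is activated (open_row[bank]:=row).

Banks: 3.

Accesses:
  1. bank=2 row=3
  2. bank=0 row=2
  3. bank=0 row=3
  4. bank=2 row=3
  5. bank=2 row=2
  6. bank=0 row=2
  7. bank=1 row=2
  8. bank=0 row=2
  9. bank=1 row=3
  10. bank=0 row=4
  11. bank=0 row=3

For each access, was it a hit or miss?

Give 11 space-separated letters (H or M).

Acc 1: bank2 row3 -> MISS (open row3); precharges=0
Acc 2: bank0 row2 -> MISS (open row2); precharges=0
Acc 3: bank0 row3 -> MISS (open row3); precharges=1
Acc 4: bank2 row3 -> HIT
Acc 5: bank2 row2 -> MISS (open row2); precharges=2
Acc 6: bank0 row2 -> MISS (open row2); precharges=3
Acc 7: bank1 row2 -> MISS (open row2); precharges=3
Acc 8: bank0 row2 -> HIT
Acc 9: bank1 row3 -> MISS (open row3); precharges=4
Acc 10: bank0 row4 -> MISS (open row4); precharges=5
Acc 11: bank0 row3 -> MISS (open row3); precharges=6

Answer: M M M H M M M H M M M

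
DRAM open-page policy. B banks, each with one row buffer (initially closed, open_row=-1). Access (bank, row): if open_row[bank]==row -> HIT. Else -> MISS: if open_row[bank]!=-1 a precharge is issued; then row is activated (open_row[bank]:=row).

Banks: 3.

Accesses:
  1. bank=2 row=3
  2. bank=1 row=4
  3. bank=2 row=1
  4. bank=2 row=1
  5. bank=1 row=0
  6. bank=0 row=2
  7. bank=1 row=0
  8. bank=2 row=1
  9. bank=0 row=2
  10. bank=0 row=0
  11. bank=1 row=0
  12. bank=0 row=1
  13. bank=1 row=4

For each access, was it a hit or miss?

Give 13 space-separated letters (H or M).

Answer: M M M H M M H H H M H M M

Derivation:
Acc 1: bank2 row3 -> MISS (open row3); precharges=0
Acc 2: bank1 row4 -> MISS (open row4); precharges=0
Acc 3: bank2 row1 -> MISS (open row1); precharges=1
Acc 4: bank2 row1 -> HIT
Acc 5: bank1 row0 -> MISS (open row0); precharges=2
Acc 6: bank0 row2 -> MISS (open row2); precharges=2
Acc 7: bank1 row0 -> HIT
Acc 8: bank2 row1 -> HIT
Acc 9: bank0 row2 -> HIT
Acc 10: bank0 row0 -> MISS (open row0); precharges=3
Acc 11: bank1 row0 -> HIT
Acc 12: bank0 row1 -> MISS (open row1); precharges=4
Acc 13: bank1 row4 -> MISS (open row4); precharges=5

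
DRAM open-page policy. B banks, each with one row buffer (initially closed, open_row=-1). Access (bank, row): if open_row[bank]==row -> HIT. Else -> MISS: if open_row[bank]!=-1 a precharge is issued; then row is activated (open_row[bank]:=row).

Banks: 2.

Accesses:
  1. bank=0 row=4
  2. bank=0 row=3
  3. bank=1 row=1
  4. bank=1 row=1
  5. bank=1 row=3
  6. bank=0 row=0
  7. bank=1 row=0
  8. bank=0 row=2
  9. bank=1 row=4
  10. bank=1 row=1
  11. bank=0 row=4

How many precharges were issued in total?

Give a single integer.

Acc 1: bank0 row4 -> MISS (open row4); precharges=0
Acc 2: bank0 row3 -> MISS (open row3); precharges=1
Acc 3: bank1 row1 -> MISS (open row1); precharges=1
Acc 4: bank1 row1 -> HIT
Acc 5: bank1 row3 -> MISS (open row3); precharges=2
Acc 6: bank0 row0 -> MISS (open row0); precharges=3
Acc 7: bank1 row0 -> MISS (open row0); precharges=4
Acc 8: bank0 row2 -> MISS (open row2); precharges=5
Acc 9: bank1 row4 -> MISS (open row4); precharges=6
Acc 10: bank1 row1 -> MISS (open row1); precharges=7
Acc 11: bank0 row4 -> MISS (open row4); precharges=8

Answer: 8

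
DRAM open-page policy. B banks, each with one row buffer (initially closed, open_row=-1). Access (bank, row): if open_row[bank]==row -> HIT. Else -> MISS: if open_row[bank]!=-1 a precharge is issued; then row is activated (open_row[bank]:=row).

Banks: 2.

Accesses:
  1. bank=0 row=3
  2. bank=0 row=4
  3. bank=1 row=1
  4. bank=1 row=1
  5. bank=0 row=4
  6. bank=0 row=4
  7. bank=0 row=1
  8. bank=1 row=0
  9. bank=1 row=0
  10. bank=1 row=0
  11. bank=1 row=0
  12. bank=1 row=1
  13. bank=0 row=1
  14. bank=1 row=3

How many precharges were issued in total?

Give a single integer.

Acc 1: bank0 row3 -> MISS (open row3); precharges=0
Acc 2: bank0 row4 -> MISS (open row4); precharges=1
Acc 3: bank1 row1 -> MISS (open row1); precharges=1
Acc 4: bank1 row1 -> HIT
Acc 5: bank0 row4 -> HIT
Acc 6: bank0 row4 -> HIT
Acc 7: bank0 row1 -> MISS (open row1); precharges=2
Acc 8: bank1 row0 -> MISS (open row0); precharges=3
Acc 9: bank1 row0 -> HIT
Acc 10: bank1 row0 -> HIT
Acc 11: bank1 row0 -> HIT
Acc 12: bank1 row1 -> MISS (open row1); precharges=4
Acc 13: bank0 row1 -> HIT
Acc 14: bank1 row3 -> MISS (open row3); precharges=5

Answer: 5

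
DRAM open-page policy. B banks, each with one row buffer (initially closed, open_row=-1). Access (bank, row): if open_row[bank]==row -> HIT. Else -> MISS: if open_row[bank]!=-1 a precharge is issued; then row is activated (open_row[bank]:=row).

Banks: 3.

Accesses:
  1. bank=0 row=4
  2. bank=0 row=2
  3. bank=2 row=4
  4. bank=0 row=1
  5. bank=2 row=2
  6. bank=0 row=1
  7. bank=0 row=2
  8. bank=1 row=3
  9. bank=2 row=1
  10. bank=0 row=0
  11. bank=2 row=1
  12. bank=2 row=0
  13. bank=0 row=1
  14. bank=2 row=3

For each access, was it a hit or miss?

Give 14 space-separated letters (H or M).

Answer: M M M M M H M M M M H M M M

Derivation:
Acc 1: bank0 row4 -> MISS (open row4); precharges=0
Acc 2: bank0 row2 -> MISS (open row2); precharges=1
Acc 3: bank2 row4 -> MISS (open row4); precharges=1
Acc 4: bank0 row1 -> MISS (open row1); precharges=2
Acc 5: bank2 row2 -> MISS (open row2); precharges=3
Acc 6: bank0 row1 -> HIT
Acc 7: bank0 row2 -> MISS (open row2); precharges=4
Acc 8: bank1 row3 -> MISS (open row3); precharges=4
Acc 9: bank2 row1 -> MISS (open row1); precharges=5
Acc 10: bank0 row0 -> MISS (open row0); precharges=6
Acc 11: bank2 row1 -> HIT
Acc 12: bank2 row0 -> MISS (open row0); precharges=7
Acc 13: bank0 row1 -> MISS (open row1); precharges=8
Acc 14: bank2 row3 -> MISS (open row3); precharges=9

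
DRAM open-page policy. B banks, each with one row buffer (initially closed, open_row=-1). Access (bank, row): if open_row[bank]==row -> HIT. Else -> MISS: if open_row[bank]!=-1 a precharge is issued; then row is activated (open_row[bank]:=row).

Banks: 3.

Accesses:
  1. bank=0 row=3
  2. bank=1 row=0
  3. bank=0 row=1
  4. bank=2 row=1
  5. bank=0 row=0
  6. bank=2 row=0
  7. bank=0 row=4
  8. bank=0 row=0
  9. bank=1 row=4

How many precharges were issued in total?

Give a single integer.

Answer: 6

Derivation:
Acc 1: bank0 row3 -> MISS (open row3); precharges=0
Acc 2: bank1 row0 -> MISS (open row0); precharges=0
Acc 3: bank0 row1 -> MISS (open row1); precharges=1
Acc 4: bank2 row1 -> MISS (open row1); precharges=1
Acc 5: bank0 row0 -> MISS (open row0); precharges=2
Acc 6: bank2 row0 -> MISS (open row0); precharges=3
Acc 7: bank0 row4 -> MISS (open row4); precharges=4
Acc 8: bank0 row0 -> MISS (open row0); precharges=5
Acc 9: bank1 row4 -> MISS (open row4); precharges=6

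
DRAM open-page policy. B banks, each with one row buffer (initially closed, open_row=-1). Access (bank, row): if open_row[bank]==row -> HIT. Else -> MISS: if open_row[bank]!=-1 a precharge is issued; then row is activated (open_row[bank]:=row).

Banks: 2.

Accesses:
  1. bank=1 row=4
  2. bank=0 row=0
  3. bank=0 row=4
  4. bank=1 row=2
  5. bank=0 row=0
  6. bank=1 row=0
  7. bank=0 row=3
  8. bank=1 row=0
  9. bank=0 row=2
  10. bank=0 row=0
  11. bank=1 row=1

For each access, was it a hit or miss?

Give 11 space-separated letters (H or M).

Answer: M M M M M M M H M M M

Derivation:
Acc 1: bank1 row4 -> MISS (open row4); precharges=0
Acc 2: bank0 row0 -> MISS (open row0); precharges=0
Acc 3: bank0 row4 -> MISS (open row4); precharges=1
Acc 4: bank1 row2 -> MISS (open row2); precharges=2
Acc 5: bank0 row0 -> MISS (open row0); precharges=3
Acc 6: bank1 row0 -> MISS (open row0); precharges=4
Acc 7: bank0 row3 -> MISS (open row3); precharges=5
Acc 8: bank1 row0 -> HIT
Acc 9: bank0 row2 -> MISS (open row2); precharges=6
Acc 10: bank0 row0 -> MISS (open row0); precharges=7
Acc 11: bank1 row1 -> MISS (open row1); precharges=8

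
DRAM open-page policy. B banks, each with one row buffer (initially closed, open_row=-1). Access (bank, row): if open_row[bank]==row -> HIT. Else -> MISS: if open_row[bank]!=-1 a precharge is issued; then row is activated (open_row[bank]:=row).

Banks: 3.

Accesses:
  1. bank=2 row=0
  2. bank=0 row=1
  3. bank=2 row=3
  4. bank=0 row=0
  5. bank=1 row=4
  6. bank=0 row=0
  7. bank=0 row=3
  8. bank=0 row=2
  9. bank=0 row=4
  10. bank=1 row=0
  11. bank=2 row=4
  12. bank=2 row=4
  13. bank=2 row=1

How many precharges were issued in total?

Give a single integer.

Answer: 8

Derivation:
Acc 1: bank2 row0 -> MISS (open row0); precharges=0
Acc 2: bank0 row1 -> MISS (open row1); precharges=0
Acc 3: bank2 row3 -> MISS (open row3); precharges=1
Acc 4: bank0 row0 -> MISS (open row0); precharges=2
Acc 5: bank1 row4 -> MISS (open row4); precharges=2
Acc 6: bank0 row0 -> HIT
Acc 7: bank0 row3 -> MISS (open row3); precharges=3
Acc 8: bank0 row2 -> MISS (open row2); precharges=4
Acc 9: bank0 row4 -> MISS (open row4); precharges=5
Acc 10: bank1 row0 -> MISS (open row0); precharges=6
Acc 11: bank2 row4 -> MISS (open row4); precharges=7
Acc 12: bank2 row4 -> HIT
Acc 13: bank2 row1 -> MISS (open row1); precharges=8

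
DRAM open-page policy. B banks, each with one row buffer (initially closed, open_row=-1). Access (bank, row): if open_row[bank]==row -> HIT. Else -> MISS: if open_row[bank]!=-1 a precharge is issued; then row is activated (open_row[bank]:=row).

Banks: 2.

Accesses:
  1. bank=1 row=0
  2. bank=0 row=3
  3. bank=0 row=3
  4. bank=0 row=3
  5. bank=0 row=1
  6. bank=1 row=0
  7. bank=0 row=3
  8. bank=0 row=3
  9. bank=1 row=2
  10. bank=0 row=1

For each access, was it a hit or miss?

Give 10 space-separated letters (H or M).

Acc 1: bank1 row0 -> MISS (open row0); precharges=0
Acc 2: bank0 row3 -> MISS (open row3); precharges=0
Acc 3: bank0 row3 -> HIT
Acc 4: bank0 row3 -> HIT
Acc 5: bank0 row1 -> MISS (open row1); precharges=1
Acc 6: bank1 row0 -> HIT
Acc 7: bank0 row3 -> MISS (open row3); precharges=2
Acc 8: bank0 row3 -> HIT
Acc 9: bank1 row2 -> MISS (open row2); precharges=3
Acc 10: bank0 row1 -> MISS (open row1); precharges=4

Answer: M M H H M H M H M M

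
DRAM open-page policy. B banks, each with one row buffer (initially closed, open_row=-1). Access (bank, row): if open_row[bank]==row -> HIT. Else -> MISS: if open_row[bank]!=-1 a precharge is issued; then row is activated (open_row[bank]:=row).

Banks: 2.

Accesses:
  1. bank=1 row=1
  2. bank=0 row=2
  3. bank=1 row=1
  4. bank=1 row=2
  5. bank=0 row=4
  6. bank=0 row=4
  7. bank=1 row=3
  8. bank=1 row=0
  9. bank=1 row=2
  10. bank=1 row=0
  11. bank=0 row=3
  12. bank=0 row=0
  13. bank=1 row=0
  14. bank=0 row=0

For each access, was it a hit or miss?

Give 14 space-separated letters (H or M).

Answer: M M H M M H M M M M M M H H

Derivation:
Acc 1: bank1 row1 -> MISS (open row1); precharges=0
Acc 2: bank0 row2 -> MISS (open row2); precharges=0
Acc 3: bank1 row1 -> HIT
Acc 4: bank1 row2 -> MISS (open row2); precharges=1
Acc 5: bank0 row4 -> MISS (open row4); precharges=2
Acc 6: bank0 row4 -> HIT
Acc 7: bank1 row3 -> MISS (open row3); precharges=3
Acc 8: bank1 row0 -> MISS (open row0); precharges=4
Acc 9: bank1 row2 -> MISS (open row2); precharges=5
Acc 10: bank1 row0 -> MISS (open row0); precharges=6
Acc 11: bank0 row3 -> MISS (open row3); precharges=7
Acc 12: bank0 row0 -> MISS (open row0); precharges=8
Acc 13: bank1 row0 -> HIT
Acc 14: bank0 row0 -> HIT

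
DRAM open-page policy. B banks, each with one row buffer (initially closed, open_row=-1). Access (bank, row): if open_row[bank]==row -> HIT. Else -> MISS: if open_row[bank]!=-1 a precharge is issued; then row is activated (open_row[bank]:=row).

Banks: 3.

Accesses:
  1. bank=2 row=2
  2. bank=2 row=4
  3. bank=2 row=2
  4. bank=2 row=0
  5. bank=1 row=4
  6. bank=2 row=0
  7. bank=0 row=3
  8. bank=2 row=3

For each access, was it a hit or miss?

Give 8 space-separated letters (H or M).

Acc 1: bank2 row2 -> MISS (open row2); precharges=0
Acc 2: bank2 row4 -> MISS (open row4); precharges=1
Acc 3: bank2 row2 -> MISS (open row2); precharges=2
Acc 4: bank2 row0 -> MISS (open row0); precharges=3
Acc 5: bank1 row4 -> MISS (open row4); precharges=3
Acc 6: bank2 row0 -> HIT
Acc 7: bank0 row3 -> MISS (open row3); precharges=3
Acc 8: bank2 row3 -> MISS (open row3); precharges=4

Answer: M M M M M H M M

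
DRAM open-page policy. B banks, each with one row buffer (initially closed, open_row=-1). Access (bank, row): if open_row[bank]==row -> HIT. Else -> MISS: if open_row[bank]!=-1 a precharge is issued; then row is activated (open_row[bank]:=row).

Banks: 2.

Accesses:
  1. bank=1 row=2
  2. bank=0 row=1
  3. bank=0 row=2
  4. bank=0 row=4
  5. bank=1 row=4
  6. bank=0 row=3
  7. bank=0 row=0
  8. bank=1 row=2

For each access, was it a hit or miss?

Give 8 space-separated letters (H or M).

Acc 1: bank1 row2 -> MISS (open row2); precharges=0
Acc 2: bank0 row1 -> MISS (open row1); precharges=0
Acc 3: bank0 row2 -> MISS (open row2); precharges=1
Acc 4: bank0 row4 -> MISS (open row4); precharges=2
Acc 5: bank1 row4 -> MISS (open row4); precharges=3
Acc 6: bank0 row3 -> MISS (open row3); precharges=4
Acc 7: bank0 row0 -> MISS (open row0); precharges=5
Acc 8: bank1 row2 -> MISS (open row2); precharges=6

Answer: M M M M M M M M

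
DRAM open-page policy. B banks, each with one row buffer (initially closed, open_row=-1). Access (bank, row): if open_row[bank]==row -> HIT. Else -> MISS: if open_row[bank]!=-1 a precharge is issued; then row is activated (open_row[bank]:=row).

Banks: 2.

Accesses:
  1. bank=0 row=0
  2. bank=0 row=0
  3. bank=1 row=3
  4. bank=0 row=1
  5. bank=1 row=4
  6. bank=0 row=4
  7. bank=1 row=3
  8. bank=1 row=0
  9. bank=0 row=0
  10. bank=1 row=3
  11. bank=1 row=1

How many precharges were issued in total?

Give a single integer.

Acc 1: bank0 row0 -> MISS (open row0); precharges=0
Acc 2: bank0 row0 -> HIT
Acc 3: bank1 row3 -> MISS (open row3); precharges=0
Acc 4: bank0 row1 -> MISS (open row1); precharges=1
Acc 5: bank1 row4 -> MISS (open row4); precharges=2
Acc 6: bank0 row4 -> MISS (open row4); precharges=3
Acc 7: bank1 row3 -> MISS (open row3); precharges=4
Acc 8: bank1 row0 -> MISS (open row0); precharges=5
Acc 9: bank0 row0 -> MISS (open row0); precharges=6
Acc 10: bank1 row3 -> MISS (open row3); precharges=7
Acc 11: bank1 row1 -> MISS (open row1); precharges=8

Answer: 8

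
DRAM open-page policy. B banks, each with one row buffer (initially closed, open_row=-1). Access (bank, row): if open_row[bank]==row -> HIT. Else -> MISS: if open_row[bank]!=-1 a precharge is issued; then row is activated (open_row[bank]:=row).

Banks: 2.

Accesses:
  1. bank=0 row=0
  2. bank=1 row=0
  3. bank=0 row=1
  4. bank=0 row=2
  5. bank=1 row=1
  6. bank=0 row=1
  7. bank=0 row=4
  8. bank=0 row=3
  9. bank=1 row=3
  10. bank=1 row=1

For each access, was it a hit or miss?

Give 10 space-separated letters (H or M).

Acc 1: bank0 row0 -> MISS (open row0); precharges=0
Acc 2: bank1 row0 -> MISS (open row0); precharges=0
Acc 3: bank0 row1 -> MISS (open row1); precharges=1
Acc 4: bank0 row2 -> MISS (open row2); precharges=2
Acc 5: bank1 row1 -> MISS (open row1); precharges=3
Acc 6: bank0 row1 -> MISS (open row1); precharges=4
Acc 7: bank0 row4 -> MISS (open row4); precharges=5
Acc 8: bank0 row3 -> MISS (open row3); precharges=6
Acc 9: bank1 row3 -> MISS (open row3); precharges=7
Acc 10: bank1 row1 -> MISS (open row1); precharges=8

Answer: M M M M M M M M M M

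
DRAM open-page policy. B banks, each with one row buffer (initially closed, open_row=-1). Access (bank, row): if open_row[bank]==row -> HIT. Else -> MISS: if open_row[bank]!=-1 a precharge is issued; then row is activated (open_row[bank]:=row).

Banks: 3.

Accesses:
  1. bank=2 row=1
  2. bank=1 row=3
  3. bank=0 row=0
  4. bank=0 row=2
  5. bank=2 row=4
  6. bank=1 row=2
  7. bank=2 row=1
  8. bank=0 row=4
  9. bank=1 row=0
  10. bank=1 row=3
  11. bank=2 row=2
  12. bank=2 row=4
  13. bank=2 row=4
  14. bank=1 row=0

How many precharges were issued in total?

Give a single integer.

Acc 1: bank2 row1 -> MISS (open row1); precharges=0
Acc 2: bank1 row3 -> MISS (open row3); precharges=0
Acc 3: bank0 row0 -> MISS (open row0); precharges=0
Acc 4: bank0 row2 -> MISS (open row2); precharges=1
Acc 5: bank2 row4 -> MISS (open row4); precharges=2
Acc 6: bank1 row2 -> MISS (open row2); precharges=3
Acc 7: bank2 row1 -> MISS (open row1); precharges=4
Acc 8: bank0 row4 -> MISS (open row4); precharges=5
Acc 9: bank1 row0 -> MISS (open row0); precharges=6
Acc 10: bank1 row3 -> MISS (open row3); precharges=7
Acc 11: bank2 row2 -> MISS (open row2); precharges=8
Acc 12: bank2 row4 -> MISS (open row4); precharges=9
Acc 13: bank2 row4 -> HIT
Acc 14: bank1 row0 -> MISS (open row0); precharges=10

Answer: 10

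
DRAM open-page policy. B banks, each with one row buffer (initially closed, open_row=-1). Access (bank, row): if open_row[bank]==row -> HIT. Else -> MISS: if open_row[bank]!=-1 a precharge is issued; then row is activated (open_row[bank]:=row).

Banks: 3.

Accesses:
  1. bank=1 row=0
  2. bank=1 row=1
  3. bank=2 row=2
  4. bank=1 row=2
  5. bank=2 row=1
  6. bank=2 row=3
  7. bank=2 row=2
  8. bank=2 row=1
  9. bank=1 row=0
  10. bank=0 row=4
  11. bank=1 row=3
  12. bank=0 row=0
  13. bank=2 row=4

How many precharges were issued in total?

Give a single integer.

Answer: 10

Derivation:
Acc 1: bank1 row0 -> MISS (open row0); precharges=0
Acc 2: bank1 row1 -> MISS (open row1); precharges=1
Acc 3: bank2 row2 -> MISS (open row2); precharges=1
Acc 4: bank1 row2 -> MISS (open row2); precharges=2
Acc 5: bank2 row1 -> MISS (open row1); precharges=3
Acc 6: bank2 row3 -> MISS (open row3); precharges=4
Acc 7: bank2 row2 -> MISS (open row2); precharges=5
Acc 8: bank2 row1 -> MISS (open row1); precharges=6
Acc 9: bank1 row0 -> MISS (open row0); precharges=7
Acc 10: bank0 row4 -> MISS (open row4); precharges=7
Acc 11: bank1 row3 -> MISS (open row3); precharges=8
Acc 12: bank0 row0 -> MISS (open row0); precharges=9
Acc 13: bank2 row4 -> MISS (open row4); precharges=10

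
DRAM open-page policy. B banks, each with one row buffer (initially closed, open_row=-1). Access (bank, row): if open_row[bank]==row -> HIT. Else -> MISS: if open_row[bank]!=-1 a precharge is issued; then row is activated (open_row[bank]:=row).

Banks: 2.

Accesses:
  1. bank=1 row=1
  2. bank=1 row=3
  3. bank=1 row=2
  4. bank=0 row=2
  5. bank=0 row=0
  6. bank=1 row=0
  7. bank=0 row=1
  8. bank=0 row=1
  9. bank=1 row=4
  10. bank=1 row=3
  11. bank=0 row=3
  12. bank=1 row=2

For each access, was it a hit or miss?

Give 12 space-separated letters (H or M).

Answer: M M M M M M M H M M M M

Derivation:
Acc 1: bank1 row1 -> MISS (open row1); precharges=0
Acc 2: bank1 row3 -> MISS (open row3); precharges=1
Acc 3: bank1 row2 -> MISS (open row2); precharges=2
Acc 4: bank0 row2 -> MISS (open row2); precharges=2
Acc 5: bank0 row0 -> MISS (open row0); precharges=3
Acc 6: bank1 row0 -> MISS (open row0); precharges=4
Acc 7: bank0 row1 -> MISS (open row1); precharges=5
Acc 8: bank0 row1 -> HIT
Acc 9: bank1 row4 -> MISS (open row4); precharges=6
Acc 10: bank1 row3 -> MISS (open row3); precharges=7
Acc 11: bank0 row3 -> MISS (open row3); precharges=8
Acc 12: bank1 row2 -> MISS (open row2); precharges=9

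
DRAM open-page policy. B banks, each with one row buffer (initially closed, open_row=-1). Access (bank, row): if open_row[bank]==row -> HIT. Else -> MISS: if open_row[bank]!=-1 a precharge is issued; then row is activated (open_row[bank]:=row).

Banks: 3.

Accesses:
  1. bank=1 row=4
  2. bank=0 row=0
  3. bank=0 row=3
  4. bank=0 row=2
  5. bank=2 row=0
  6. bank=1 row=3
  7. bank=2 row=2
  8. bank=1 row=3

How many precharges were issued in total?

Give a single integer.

Acc 1: bank1 row4 -> MISS (open row4); precharges=0
Acc 2: bank0 row0 -> MISS (open row0); precharges=0
Acc 3: bank0 row3 -> MISS (open row3); precharges=1
Acc 4: bank0 row2 -> MISS (open row2); precharges=2
Acc 5: bank2 row0 -> MISS (open row0); precharges=2
Acc 6: bank1 row3 -> MISS (open row3); precharges=3
Acc 7: bank2 row2 -> MISS (open row2); precharges=4
Acc 8: bank1 row3 -> HIT

Answer: 4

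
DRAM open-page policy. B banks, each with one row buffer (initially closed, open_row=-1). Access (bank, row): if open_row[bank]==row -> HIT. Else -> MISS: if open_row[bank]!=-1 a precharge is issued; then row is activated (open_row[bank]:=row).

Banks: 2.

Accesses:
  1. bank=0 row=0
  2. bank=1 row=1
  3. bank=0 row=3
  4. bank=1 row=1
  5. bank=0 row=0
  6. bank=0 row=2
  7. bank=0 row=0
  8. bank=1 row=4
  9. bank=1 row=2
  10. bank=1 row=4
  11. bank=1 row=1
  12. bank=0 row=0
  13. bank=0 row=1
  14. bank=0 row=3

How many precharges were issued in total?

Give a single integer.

Answer: 10

Derivation:
Acc 1: bank0 row0 -> MISS (open row0); precharges=0
Acc 2: bank1 row1 -> MISS (open row1); precharges=0
Acc 3: bank0 row3 -> MISS (open row3); precharges=1
Acc 4: bank1 row1 -> HIT
Acc 5: bank0 row0 -> MISS (open row0); precharges=2
Acc 6: bank0 row2 -> MISS (open row2); precharges=3
Acc 7: bank0 row0 -> MISS (open row0); precharges=4
Acc 8: bank1 row4 -> MISS (open row4); precharges=5
Acc 9: bank1 row2 -> MISS (open row2); precharges=6
Acc 10: bank1 row4 -> MISS (open row4); precharges=7
Acc 11: bank1 row1 -> MISS (open row1); precharges=8
Acc 12: bank0 row0 -> HIT
Acc 13: bank0 row1 -> MISS (open row1); precharges=9
Acc 14: bank0 row3 -> MISS (open row3); precharges=10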